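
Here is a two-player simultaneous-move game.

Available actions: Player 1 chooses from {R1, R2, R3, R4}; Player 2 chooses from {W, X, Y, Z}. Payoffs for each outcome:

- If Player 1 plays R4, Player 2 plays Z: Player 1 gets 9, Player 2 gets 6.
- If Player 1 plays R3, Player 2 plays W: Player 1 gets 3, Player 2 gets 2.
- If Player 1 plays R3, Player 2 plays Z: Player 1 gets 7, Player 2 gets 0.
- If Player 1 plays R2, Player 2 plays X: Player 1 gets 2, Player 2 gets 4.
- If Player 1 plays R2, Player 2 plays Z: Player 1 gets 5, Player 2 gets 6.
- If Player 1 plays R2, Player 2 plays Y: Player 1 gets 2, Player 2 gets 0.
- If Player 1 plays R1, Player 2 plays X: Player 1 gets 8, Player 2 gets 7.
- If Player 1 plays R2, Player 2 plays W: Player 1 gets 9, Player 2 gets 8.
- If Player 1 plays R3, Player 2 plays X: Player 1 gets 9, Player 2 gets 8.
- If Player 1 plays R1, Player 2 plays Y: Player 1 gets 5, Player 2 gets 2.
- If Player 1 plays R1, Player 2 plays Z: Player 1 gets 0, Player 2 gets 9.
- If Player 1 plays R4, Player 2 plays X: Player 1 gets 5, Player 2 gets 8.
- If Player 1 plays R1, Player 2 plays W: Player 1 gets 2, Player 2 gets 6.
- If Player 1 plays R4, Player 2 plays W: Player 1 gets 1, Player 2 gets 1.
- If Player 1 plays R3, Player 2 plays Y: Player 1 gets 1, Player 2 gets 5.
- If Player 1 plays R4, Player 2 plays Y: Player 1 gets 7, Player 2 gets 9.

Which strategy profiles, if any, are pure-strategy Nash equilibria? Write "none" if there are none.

Player 1 against W: payoffs 2, 9, 3, 1 → best response R2.
Player 1 against X: payoffs 8, 2, 9, 5 → best response R3.
Player 1 against Y: payoffs 5, 2, 1, 7 → best response R4.
Player 1 against Z: payoffs 0, 5, 7, 9 → best response R4.
Player 2 against R1: payoffs 6, 7, 2, 9 → best response Z.
Player 2 against R2: payoffs 8, 4, 0, 6 → best response W.
Player 2 against R3: payoffs 2, 8, 5, 0 → best response X.
Player 2 against R4: payoffs 1, 8, 9, 6 → best response Y.
Mutual best responses: (R2, W); (R3, X); (R4, Y).

(R2, W), (R3, X), (R4, Y)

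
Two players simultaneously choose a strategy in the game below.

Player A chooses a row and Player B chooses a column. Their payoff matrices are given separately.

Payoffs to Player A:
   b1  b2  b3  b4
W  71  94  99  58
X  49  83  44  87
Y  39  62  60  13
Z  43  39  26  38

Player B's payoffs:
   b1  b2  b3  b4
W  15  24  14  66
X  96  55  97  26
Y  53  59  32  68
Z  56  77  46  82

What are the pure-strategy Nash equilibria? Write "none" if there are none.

none

Player A against b1: payoffs 71, 49, 39, 43 → best response W.
Player A against b2: payoffs 94, 83, 62, 39 → best response W.
Player A against b3: payoffs 99, 44, 60, 26 → best response W.
Player A against b4: payoffs 58, 87, 13, 38 → best response X.
Player B against W: payoffs 15, 24, 14, 66 → best response b4.
Player B against X: payoffs 96, 55, 97, 26 → best response b3.
Player B against Y: payoffs 53, 59, 32, 68 → best response b4.
Player B against Z: payoffs 56, 77, 46, 82 → best response b4.
No profile is a mutual best response for all players.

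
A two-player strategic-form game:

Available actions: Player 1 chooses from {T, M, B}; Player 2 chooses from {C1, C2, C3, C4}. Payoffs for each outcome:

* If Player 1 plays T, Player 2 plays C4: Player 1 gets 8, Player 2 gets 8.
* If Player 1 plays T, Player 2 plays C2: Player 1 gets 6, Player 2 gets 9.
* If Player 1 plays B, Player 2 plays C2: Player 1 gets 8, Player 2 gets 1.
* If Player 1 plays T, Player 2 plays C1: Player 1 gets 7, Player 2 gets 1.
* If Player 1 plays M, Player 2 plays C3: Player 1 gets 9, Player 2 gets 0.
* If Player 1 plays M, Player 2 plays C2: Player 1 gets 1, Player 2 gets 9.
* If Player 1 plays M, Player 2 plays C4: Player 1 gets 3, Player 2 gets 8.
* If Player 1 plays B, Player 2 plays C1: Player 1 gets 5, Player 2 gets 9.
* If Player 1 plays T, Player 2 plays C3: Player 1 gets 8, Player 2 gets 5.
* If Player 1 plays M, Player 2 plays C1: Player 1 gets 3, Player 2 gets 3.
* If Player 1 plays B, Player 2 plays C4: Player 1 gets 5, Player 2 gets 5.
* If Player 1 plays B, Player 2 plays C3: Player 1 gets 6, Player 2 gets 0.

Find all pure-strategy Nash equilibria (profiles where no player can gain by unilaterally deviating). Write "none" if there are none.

none

Player 1 against C1: payoffs 7, 3, 5 → best response T.
Player 1 against C2: payoffs 6, 1, 8 → best response B.
Player 1 against C3: payoffs 8, 9, 6 → best response M.
Player 1 against C4: payoffs 8, 3, 5 → best response T.
Player 2 against T: payoffs 1, 9, 5, 8 → best response C2.
Player 2 against M: payoffs 3, 9, 0, 8 → best response C2.
Player 2 against B: payoffs 9, 1, 0, 5 → best response C1.
No profile is a mutual best response for all players.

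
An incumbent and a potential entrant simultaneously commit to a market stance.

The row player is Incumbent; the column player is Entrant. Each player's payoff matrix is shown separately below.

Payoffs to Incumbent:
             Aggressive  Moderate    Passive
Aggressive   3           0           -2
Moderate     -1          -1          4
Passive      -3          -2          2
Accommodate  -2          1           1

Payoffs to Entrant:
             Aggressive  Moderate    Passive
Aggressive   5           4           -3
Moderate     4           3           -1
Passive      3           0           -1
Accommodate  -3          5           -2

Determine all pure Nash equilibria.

For each player, find the best response to each opponent profile; mutual best responses are the pure NE.
Incumbent against Aggressive: payoffs 3, -1, -3, -2 → best response Aggressive.
Incumbent against Moderate: payoffs 0, -1, -2, 1 → best response Accommodate.
Incumbent against Passive: payoffs -2, 4, 2, 1 → best response Moderate.
Entrant against Aggressive: payoffs 5, 4, -3 → best response Aggressive.
Entrant against Moderate: payoffs 4, 3, -1 → best response Aggressive.
Entrant against Passive: payoffs 3, 0, -1 → best response Aggressive.
Entrant against Accommodate: payoffs -3, 5, -2 → best response Moderate.
Mutual best responses: (Aggressive, Aggressive); (Accommodate, Moderate).

(Aggressive, Aggressive) and (Accommodate, Moderate)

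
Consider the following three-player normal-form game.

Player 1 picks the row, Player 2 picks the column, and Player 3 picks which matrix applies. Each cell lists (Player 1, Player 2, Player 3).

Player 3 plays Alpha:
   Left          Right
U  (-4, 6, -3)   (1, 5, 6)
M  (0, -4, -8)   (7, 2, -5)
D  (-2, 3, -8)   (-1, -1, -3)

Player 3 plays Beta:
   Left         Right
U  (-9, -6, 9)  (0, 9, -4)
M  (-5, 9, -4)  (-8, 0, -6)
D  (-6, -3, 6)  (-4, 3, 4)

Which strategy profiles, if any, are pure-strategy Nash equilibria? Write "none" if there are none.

Mark each player's best response to every combination of opponents' strategies; a profile where every player is best-responding is a pure Nash equilibrium.
Player 1 against (Left, Alpha): payoffs -4, 0, -2 → best response M.
Player 1 against (Left, Beta): payoffs -9, -5, -6 → best response M.
Player 1 against (Right, Alpha): payoffs 1, 7, -1 → best response M.
Player 1 against (Right, Beta): payoffs 0, -8, -4 → best response U.
Player 2 against (U, Alpha): payoffs 6, 5 → best response Left.
Player 2 against (U, Beta): payoffs -6, 9 → best response Right.
Player 2 against (M, Alpha): payoffs -4, 2 → best response Right.
Player 2 against (M, Beta): payoffs 9, 0 → best response Left.
Player 2 against (D, Alpha): payoffs 3, -1 → best response Left.
Player 2 against (D, Beta): payoffs -3, 3 → best response Right.
Player 3 against (U, Left): payoffs -3, 9 → best response Beta.
Player 3 against (U, Right): payoffs 6, -4 → best response Alpha.
Player 3 against (M, Left): payoffs -8, -4 → best response Beta.
Player 3 against (M, Right): payoffs -5, -6 → best response Alpha.
Player 3 against (D, Left): payoffs -8, 6 → best response Beta.
Player 3 against (D, Right): payoffs -3, 4 → best response Beta.
Mutual best responses: (M, Left, Beta); (M, Right, Alpha).

The pure Nash equilibria are (M, Left, Beta); (M, Right, Alpha).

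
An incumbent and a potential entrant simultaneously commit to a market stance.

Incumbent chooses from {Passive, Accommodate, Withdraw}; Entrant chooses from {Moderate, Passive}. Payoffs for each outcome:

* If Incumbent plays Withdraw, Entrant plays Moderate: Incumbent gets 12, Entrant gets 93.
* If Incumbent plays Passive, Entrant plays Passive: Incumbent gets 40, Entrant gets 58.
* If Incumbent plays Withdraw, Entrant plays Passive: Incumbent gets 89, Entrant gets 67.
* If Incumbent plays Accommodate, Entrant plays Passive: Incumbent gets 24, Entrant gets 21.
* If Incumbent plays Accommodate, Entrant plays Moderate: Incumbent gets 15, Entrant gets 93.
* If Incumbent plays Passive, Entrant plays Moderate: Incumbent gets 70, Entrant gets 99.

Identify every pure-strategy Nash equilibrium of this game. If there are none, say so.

Incumbent against Moderate: payoffs 70, 15, 12 → best response Passive.
Incumbent against Passive: payoffs 40, 24, 89 → best response Withdraw.
Entrant against Passive: payoffs 99, 58 → best response Moderate.
Entrant against Accommodate: payoffs 93, 21 → best response Moderate.
Entrant against Withdraw: payoffs 93, 67 → best response Moderate.
Mutual best responses: (Passive, Moderate).

The unique pure-strategy Nash equilibrium is (Passive, Moderate).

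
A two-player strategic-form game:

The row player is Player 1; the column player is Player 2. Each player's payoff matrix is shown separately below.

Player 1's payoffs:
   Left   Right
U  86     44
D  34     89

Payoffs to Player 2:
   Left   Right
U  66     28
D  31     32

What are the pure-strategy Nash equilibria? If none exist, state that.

(U, Left): Player 1 gets 86, best alternative 34; Player 2 gets 66, best alternative 28. No profitable deviation — NE.
(U, Right): Player 1 can switch to D (44 → 89). Not NE.
(D, Left): Player 1 can switch to U (34 → 86). Not NE.
(D, Right): Player 1 gets 89, best alternative 44; Player 2 gets 32, best alternative 31. No profitable deviation — NE.

(U, Left); (D, Right)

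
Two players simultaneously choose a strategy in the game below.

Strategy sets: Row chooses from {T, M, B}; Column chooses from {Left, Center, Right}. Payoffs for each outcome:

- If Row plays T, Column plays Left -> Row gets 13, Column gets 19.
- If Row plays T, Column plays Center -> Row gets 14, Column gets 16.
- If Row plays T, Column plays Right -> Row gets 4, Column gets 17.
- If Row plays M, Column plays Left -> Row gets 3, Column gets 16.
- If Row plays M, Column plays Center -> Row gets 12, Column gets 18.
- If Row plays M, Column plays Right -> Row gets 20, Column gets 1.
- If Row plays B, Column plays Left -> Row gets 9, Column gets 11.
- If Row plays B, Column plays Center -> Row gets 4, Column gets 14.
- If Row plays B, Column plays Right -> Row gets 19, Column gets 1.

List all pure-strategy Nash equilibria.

Row against Left: payoffs 13, 3, 9 → best response T.
Row against Center: payoffs 14, 12, 4 → best response T.
Row against Right: payoffs 4, 20, 19 → best response M.
Column against T: payoffs 19, 16, 17 → best response Left.
Column against M: payoffs 16, 18, 1 → best response Center.
Column against B: payoffs 11, 14, 1 → best response Center.
Mutual best responses: (T, Left).

Pure NE: (T, Left)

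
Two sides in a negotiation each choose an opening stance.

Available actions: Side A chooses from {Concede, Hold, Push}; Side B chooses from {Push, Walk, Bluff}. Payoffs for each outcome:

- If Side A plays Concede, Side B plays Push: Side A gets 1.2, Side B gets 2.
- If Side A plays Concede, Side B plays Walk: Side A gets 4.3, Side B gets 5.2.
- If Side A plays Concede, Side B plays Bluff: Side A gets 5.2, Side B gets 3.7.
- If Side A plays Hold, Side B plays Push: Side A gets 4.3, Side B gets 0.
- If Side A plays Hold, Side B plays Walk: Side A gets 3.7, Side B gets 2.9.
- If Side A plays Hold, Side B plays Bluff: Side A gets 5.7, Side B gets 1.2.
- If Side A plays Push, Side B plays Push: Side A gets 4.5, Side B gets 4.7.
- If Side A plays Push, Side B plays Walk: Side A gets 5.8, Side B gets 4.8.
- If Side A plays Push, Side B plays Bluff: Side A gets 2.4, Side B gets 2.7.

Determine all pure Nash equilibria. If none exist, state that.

Pure NE: (Push, Walk)

Mark each player's best response to every combination of opponents' strategies; a profile where every player is best-responding is a pure Nash equilibrium.
Side A against Push: payoffs 1.2, 4.3, 4.5 → best response Push.
Side A against Walk: payoffs 4.3, 3.7, 5.8 → best response Push.
Side A against Bluff: payoffs 5.2, 5.7, 2.4 → best response Hold.
Side B against Concede: payoffs 2, 5.2, 3.7 → best response Walk.
Side B against Hold: payoffs 0, 2.9, 1.2 → best response Walk.
Side B against Push: payoffs 4.7, 4.8, 2.7 → best response Walk.
Mutual best responses: (Push, Walk).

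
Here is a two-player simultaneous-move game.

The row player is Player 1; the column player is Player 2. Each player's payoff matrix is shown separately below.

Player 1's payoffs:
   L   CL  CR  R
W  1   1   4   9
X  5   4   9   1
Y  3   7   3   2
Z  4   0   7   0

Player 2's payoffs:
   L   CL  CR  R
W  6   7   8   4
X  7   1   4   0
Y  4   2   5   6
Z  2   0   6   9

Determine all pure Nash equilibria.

The unique pure-strategy Nash equilibrium is (X, L).

For each player, find the best response to each opponent profile; mutual best responses are the pure NE.
Player 1 against L: payoffs 1, 5, 3, 4 → best response X.
Player 1 against CL: payoffs 1, 4, 7, 0 → best response Y.
Player 1 against CR: payoffs 4, 9, 3, 7 → best response X.
Player 1 against R: payoffs 9, 1, 2, 0 → best response W.
Player 2 against W: payoffs 6, 7, 8, 4 → best response CR.
Player 2 against X: payoffs 7, 1, 4, 0 → best response L.
Player 2 against Y: payoffs 4, 2, 5, 6 → best response R.
Player 2 against Z: payoffs 2, 0, 6, 9 → best response R.
Mutual best responses: (X, L).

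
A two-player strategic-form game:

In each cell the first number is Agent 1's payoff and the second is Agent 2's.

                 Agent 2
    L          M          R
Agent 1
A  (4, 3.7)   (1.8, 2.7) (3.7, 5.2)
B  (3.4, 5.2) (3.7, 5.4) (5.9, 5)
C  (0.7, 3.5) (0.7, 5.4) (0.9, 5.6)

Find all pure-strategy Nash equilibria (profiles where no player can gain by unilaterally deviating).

(B, M)

Agent 1 against L: payoffs 4, 3.4, 0.7 → best response A.
Agent 1 against M: payoffs 1.8, 3.7, 0.7 → best response B.
Agent 1 against R: payoffs 3.7, 5.9, 0.9 → best response B.
Agent 2 against A: payoffs 3.7, 2.7, 5.2 → best response R.
Agent 2 against B: payoffs 5.2, 5.4, 5 → best response M.
Agent 2 against C: payoffs 3.5, 5.4, 5.6 → best response R.
Mutual best responses: (B, M).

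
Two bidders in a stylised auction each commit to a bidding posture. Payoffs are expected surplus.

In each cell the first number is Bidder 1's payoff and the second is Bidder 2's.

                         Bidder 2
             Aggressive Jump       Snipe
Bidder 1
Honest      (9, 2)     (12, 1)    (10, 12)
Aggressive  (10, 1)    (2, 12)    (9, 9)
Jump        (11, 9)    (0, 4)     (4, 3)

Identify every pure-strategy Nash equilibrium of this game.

(Honest, Aggressive): Bidder 1 can switch to Aggressive (9 → 10). Not NE.
(Honest, Jump): Bidder 2 can switch to Aggressive (1 → 2). Not NE.
(Honest, Snipe): Bidder 1 gets 10, best alternative 9; Bidder 2 gets 12, best alternative 2. No profitable deviation — NE.
(Aggressive, Aggressive): Bidder 1 can switch to Jump (10 → 11). Not NE.
(Aggressive, Jump): Bidder 1 can switch to Honest (2 → 12). Not NE.
(Aggressive, Snipe): Bidder 1 can switch to Honest (9 → 10). Not NE.
(Jump, Aggressive): Bidder 1 gets 11, best alternative 10; Bidder 2 gets 9, best alternative 4. No profitable deviation — NE.
(Jump, Jump): Bidder 1 can switch to Honest (0 → 12). Not NE.
(Jump, Snipe): Bidder 1 can switch to Honest (4 → 10). Not NE.

The pure Nash equilibria are (Honest, Snipe) and (Jump, Aggressive).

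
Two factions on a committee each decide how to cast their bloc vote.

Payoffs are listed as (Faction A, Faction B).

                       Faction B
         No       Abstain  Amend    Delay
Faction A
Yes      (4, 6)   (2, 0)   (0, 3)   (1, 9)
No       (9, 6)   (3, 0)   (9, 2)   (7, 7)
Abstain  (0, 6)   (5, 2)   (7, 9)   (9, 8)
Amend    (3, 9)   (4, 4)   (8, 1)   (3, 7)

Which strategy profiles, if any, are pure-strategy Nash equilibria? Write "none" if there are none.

There is no pure-strategy Nash equilibrium.

Check each profile: it is a Nash equilibrium iff no player can strictly gain by switching unilaterally.
(Yes, No): Faction A can switch to No (4 → 9). Not NE.
(Yes, Abstain): Faction A can switch to No (2 → 3). Not NE.
(Yes, Amend): Faction A can switch to No (0 → 9). Not NE.
(Yes, Delay): Faction A can switch to No (1 → 7). Not NE.
(No, No): Faction B can switch to Delay (6 → 7). Not NE.
(No, Abstain): Faction A can switch to Abstain (3 → 5). Not NE.
(No, Amend): Faction B can switch to No (2 → 6). Not NE.
(No, Delay): Faction A can switch to Abstain (7 → 9). Not NE.
(Abstain, No): Faction A can switch to Yes (0 → 4). Not NE.
(Abstain, Abstain): Faction B can switch to No (2 → 6). Not NE.
(Abstain, Amend): Faction A can switch to No (7 → 9). Not NE.
(Abstain, Delay): Faction B can switch to Amend (8 → 9). Not NE.
(The remaining 4 profiles each have a profitable deviation by the same check.)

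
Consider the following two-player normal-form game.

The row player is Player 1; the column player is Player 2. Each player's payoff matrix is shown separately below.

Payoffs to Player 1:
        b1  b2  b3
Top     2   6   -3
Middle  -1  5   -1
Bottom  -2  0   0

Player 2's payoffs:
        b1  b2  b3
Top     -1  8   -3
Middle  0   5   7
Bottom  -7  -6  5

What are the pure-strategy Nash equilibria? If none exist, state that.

Pure-strategy Nash equilibria: (Top, b2) and (Bottom, b3)

For each player, find the best response to each opponent profile; mutual best responses are the pure NE.
Player 1 against b1: payoffs 2, -1, -2 → best response Top.
Player 1 against b2: payoffs 6, 5, 0 → best response Top.
Player 1 against b3: payoffs -3, -1, 0 → best response Bottom.
Player 2 against Top: payoffs -1, 8, -3 → best response b2.
Player 2 against Middle: payoffs 0, 5, 7 → best response b3.
Player 2 against Bottom: payoffs -7, -6, 5 → best response b3.
Mutual best responses: (Top, b2); (Bottom, b3).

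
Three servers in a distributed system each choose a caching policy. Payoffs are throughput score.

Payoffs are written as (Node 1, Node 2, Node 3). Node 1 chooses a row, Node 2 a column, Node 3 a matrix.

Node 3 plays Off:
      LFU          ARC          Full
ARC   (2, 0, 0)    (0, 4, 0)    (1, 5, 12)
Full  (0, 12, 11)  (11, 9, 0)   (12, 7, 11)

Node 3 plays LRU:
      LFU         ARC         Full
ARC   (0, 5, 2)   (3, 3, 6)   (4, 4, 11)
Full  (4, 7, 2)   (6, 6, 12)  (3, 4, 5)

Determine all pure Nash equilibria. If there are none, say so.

There is no pure-strategy Nash equilibrium.

(ARC, LFU, Off): Node 2 can switch to ARC (0 → 4). Not NE.
(ARC, LFU, LRU): Node 1 can switch to Full (0 → 4). Not NE.
(ARC, ARC, Off): Node 1 can switch to Full (0 → 11). Not NE.
(ARC, ARC, LRU): Node 1 can switch to Full (3 → 6). Not NE.
(ARC, Full, Off): Node 1 can switch to Full (1 → 12). Not NE.
(ARC, Full, LRU): Node 2 can switch to LFU (4 → 5). Not NE.
(The remaining 6 profiles each have a profitable deviation by the same check.)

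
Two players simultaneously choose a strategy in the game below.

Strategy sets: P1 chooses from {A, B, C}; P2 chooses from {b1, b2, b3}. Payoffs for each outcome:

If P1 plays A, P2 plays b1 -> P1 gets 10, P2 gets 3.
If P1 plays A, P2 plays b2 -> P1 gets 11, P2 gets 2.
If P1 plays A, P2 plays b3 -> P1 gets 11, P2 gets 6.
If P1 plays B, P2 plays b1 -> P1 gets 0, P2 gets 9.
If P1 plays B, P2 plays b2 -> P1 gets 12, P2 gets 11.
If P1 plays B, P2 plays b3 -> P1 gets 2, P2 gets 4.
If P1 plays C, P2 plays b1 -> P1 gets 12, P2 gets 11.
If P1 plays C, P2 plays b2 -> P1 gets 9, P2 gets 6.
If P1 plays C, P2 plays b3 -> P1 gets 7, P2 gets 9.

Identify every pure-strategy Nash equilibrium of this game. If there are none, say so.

Mark each player's best response to every combination of opponents' strategies; a profile where every player is best-responding is a pure Nash equilibrium.
P1 against b1: payoffs 10, 0, 12 → best response C.
P1 against b2: payoffs 11, 12, 9 → best response B.
P1 against b3: payoffs 11, 2, 7 → best response A.
P2 against A: payoffs 3, 2, 6 → best response b3.
P2 against B: payoffs 9, 11, 4 → best response b2.
P2 against C: payoffs 11, 6, 9 → best response b1.
Mutual best responses: (A, b3); (B, b2); (C, b1).

Pure-strategy Nash equilibria: (A, b3) and (B, b2) and (C, b1)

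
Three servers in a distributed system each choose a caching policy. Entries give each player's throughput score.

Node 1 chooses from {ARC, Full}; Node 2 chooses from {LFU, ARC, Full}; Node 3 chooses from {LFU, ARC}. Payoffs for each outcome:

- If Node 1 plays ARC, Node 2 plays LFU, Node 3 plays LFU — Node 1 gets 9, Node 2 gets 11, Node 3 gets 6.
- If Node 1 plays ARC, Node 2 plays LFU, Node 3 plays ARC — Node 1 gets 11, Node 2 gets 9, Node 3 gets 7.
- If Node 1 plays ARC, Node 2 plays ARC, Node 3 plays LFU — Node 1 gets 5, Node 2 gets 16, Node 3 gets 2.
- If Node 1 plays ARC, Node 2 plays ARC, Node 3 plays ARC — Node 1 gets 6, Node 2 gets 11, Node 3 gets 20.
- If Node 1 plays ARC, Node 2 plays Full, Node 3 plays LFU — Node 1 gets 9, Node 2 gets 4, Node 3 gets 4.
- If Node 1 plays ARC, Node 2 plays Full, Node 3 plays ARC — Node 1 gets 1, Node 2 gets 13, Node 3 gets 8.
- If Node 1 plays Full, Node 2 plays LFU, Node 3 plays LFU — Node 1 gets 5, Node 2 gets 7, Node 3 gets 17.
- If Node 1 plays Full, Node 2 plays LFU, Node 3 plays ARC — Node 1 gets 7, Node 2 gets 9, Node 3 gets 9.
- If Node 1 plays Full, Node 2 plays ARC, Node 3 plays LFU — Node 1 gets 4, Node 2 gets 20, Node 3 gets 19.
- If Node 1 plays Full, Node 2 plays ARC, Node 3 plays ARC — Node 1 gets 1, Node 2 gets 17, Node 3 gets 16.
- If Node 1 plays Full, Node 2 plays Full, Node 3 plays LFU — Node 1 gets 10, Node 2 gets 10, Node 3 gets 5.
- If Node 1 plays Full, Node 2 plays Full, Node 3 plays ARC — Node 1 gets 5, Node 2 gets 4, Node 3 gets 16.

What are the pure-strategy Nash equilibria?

This game has no pure Nash equilibrium.

For each strategy profile, look for a profitable unilateral deviation.
(ARC, LFU, LFU): Node 2 can switch to ARC (11 → 16). Not NE.
(ARC, LFU, ARC): Node 2 can switch to ARC (9 → 11). Not NE.
(ARC, ARC, LFU): Node 3 can switch to ARC (2 → 20). Not NE.
(ARC, ARC, ARC): Node 2 can switch to Full (11 → 13). Not NE.
(ARC, Full, LFU): Node 1 can switch to Full (9 → 10). Not NE.
(ARC, Full, ARC): Node 1 can switch to Full (1 → 5). Not NE.
(Full, LFU, LFU): Node 1 can switch to ARC (5 → 9). Not NE.
(Full, LFU, ARC): Node 1 can switch to ARC (7 → 11). Not NE.
(Full, ARC, LFU): Node 1 can switch to ARC (4 → 5). Not NE.
(Full, ARC, ARC): Node 1 can switch to ARC (1 → 6). Not NE.
(Full, Full, LFU): Node 2 can switch to ARC (10 → 20). Not NE.
(Full, Full, ARC): Node 2 can switch to LFU (4 → 9). Not NE.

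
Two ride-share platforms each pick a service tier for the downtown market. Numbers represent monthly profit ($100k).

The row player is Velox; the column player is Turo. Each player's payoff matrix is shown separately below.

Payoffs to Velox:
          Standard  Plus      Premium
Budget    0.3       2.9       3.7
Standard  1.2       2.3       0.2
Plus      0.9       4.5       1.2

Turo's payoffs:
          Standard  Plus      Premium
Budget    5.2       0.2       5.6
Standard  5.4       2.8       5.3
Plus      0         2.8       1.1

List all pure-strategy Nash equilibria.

(Budget, Standard): Velox can switch to Standard (0.3 → 1.2). Not NE.
(Budget, Plus): Velox can switch to Plus (2.9 → 4.5). Not NE.
(Budget, Premium): Velox gets 3.7, best alternative 1.2; Turo gets 5.6, best alternative 5.2. No profitable deviation — NE.
(Standard, Standard): Velox gets 1.2, best alternative 0.9; Turo gets 5.4, best alternative 5.3. No profitable deviation — NE.
(Standard, Plus): Velox can switch to Budget (2.3 → 2.9). Not NE.
(Standard, Premium): Velox can switch to Budget (0.2 → 3.7). Not NE.
(Plus, Standard): Velox can switch to Standard (0.9 → 1.2). Not NE.
(Plus, Plus): Velox gets 4.5, best alternative 2.9; Turo gets 2.8, best alternative 1.1. No profitable deviation — NE.
(Plus, Premium): Velox can switch to Budget (1.2 → 3.7). Not NE.

(Budget, Premium), (Standard, Standard), (Plus, Plus)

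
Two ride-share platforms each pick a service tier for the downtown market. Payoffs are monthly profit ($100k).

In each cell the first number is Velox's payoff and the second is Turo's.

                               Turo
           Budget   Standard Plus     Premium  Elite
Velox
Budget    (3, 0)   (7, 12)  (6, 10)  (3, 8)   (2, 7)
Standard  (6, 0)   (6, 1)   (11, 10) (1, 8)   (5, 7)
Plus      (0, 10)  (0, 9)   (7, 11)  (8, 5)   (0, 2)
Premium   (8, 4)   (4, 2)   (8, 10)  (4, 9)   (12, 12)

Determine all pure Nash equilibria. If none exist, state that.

(Budget, Standard), (Standard, Plus), (Premium, Elite)

(Budget, Budget): Velox can switch to Standard (3 → 6). Not NE.
(Budget, Standard): Velox gets 7, best alternative 6; Turo gets 12, best alternative 10. No profitable deviation — NE.
(Budget, Plus): Velox can switch to Standard (6 → 11). Not NE.
(Budget, Premium): Velox can switch to Plus (3 → 8). Not NE.
(Budget, Elite): Velox can switch to Standard (2 → 5). Not NE.
(Standard, Budget): Velox can switch to Premium (6 → 8). Not NE.
(Standard, Standard): Velox can switch to Budget (6 → 7). Not NE.
(Standard, Plus): Velox gets 11, best alternative 8; Turo gets 10, best alternative 8. No profitable deviation — NE.
(Standard, Premium): Velox can switch to Budget (1 → 3). Not NE.
(Standard, Elite): Velox can switch to Premium (5 → 12). Not NE.
(Plus, Budget): Velox can switch to Budget (0 → 3). Not NE.
(Plus, Standard): Velox can switch to Budget (0 → 7). Not NE.
(Plus, Plus): Velox can switch to Standard (7 → 11). Not NE.
(Plus, Premium): Turo can switch to Budget (5 → 10). Not NE.
(Premium, Elite): Velox gets 12, best alternative 5; Turo gets 12, best alternative 10. No profitable deviation — NE.
(The remaining 5 profiles each have a profitable deviation by the same check.)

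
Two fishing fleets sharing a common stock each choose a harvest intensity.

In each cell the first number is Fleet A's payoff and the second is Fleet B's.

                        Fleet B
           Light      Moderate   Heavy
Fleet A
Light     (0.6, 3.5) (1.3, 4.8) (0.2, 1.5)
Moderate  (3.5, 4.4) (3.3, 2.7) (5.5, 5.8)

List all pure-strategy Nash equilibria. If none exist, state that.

(Light, Light): Fleet A can switch to Moderate (0.6 → 3.5). Not NE.
(Light, Moderate): Fleet A can switch to Moderate (1.3 → 3.3). Not NE.
(Light, Heavy): Fleet A can switch to Moderate (0.2 → 5.5). Not NE.
(Moderate, Light): Fleet B can switch to Heavy (4.4 → 5.8). Not NE.
(Moderate, Moderate): Fleet B can switch to Light (2.7 → 4.4). Not NE.
(Moderate, Heavy): Fleet A gets 5.5, best alternative 0.2; Fleet B gets 5.8, best alternative 4.4. No profitable deviation — NE.

(Moderate, Heavy)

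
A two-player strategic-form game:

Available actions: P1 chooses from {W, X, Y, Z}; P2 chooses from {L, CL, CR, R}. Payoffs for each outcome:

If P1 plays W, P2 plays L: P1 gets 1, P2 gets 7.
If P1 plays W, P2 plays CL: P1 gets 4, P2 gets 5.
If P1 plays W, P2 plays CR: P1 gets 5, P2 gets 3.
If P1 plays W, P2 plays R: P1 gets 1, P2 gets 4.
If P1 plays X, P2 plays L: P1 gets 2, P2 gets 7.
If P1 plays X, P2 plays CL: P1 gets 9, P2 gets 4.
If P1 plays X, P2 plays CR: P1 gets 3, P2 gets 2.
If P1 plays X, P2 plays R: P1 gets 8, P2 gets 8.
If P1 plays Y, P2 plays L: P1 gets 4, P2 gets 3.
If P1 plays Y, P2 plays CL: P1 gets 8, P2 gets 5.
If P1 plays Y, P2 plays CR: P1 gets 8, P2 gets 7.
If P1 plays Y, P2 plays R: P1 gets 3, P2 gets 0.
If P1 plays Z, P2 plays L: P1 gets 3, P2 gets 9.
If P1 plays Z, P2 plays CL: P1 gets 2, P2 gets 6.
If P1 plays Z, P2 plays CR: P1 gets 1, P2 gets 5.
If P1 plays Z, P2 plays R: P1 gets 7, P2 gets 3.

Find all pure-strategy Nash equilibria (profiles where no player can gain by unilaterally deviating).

Mark each player's best response to every combination of opponents' strategies; a profile where every player is best-responding is a pure Nash equilibrium.
P1 against L: payoffs 1, 2, 4, 3 → best response Y.
P1 against CL: payoffs 4, 9, 8, 2 → best response X.
P1 against CR: payoffs 5, 3, 8, 1 → best response Y.
P1 against R: payoffs 1, 8, 3, 7 → best response X.
P2 against W: payoffs 7, 5, 3, 4 → best response L.
P2 against X: payoffs 7, 4, 2, 8 → best response R.
P2 against Y: payoffs 3, 5, 7, 0 → best response CR.
P2 against Z: payoffs 9, 6, 5, 3 → best response L.
Mutual best responses: (X, R); (Y, CR).

(X, R) and (Y, CR)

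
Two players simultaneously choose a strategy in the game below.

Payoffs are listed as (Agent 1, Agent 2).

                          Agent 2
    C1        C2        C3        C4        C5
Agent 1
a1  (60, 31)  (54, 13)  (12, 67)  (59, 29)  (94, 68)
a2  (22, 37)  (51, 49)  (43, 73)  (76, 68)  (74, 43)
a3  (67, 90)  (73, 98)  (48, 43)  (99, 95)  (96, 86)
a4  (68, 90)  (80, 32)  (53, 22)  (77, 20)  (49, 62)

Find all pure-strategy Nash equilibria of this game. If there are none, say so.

The unique pure-strategy Nash equilibrium is (a4, C1).

(a1, C1): Agent 1 can switch to a3 (60 → 67). Not NE.
(a1, C2): Agent 1 can switch to a3 (54 → 73). Not NE.
(a1, C3): Agent 1 can switch to a2 (12 → 43). Not NE.
(a1, C4): Agent 1 can switch to a2 (59 → 76). Not NE.
(a1, C5): Agent 1 can switch to a3 (94 → 96). Not NE.
(a2, C1): Agent 1 can switch to a1 (22 → 60). Not NE.
(a4, C1): Agent 1 gets 68, best alternative 67; Agent 2 gets 90, best alternative 62. No profitable deviation — NE.
(The remaining 13 profiles each have a profitable deviation by the same check.)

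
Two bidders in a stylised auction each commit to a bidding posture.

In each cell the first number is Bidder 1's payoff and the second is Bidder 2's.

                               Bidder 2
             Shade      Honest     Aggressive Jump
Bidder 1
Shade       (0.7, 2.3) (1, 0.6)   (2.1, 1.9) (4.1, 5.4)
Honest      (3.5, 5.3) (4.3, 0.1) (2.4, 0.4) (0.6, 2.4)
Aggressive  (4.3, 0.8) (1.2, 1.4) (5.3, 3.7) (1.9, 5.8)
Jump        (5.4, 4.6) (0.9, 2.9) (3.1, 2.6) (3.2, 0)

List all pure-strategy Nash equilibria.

Bidder 1 against Shade: payoffs 0.7, 3.5, 4.3, 5.4 → best response Jump.
Bidder 1 against Honest: payoffs 1, 4.3, 1.2, 0.9 → best response Honest.
Bidder 1 against Aggressive: payoffs 2.1, 2.4, 5.3, 3.1 → best response Aggressive.
Bidder 1 against Jump: payoffs 4.1, 0.6, 1.9, 3.2 → best response Shade.
Bidder 2 against Shade: payoffs 2.3, 0.6, 1.9, 5.4 → best response Jump.
Bidder 2 against Honest: payoffs 5.3, 0.1, 0.4, 2.4 → best response Shade.
Bidder 2 against Aggressive: payoffs 0.8, 1.4, 3.7, 5.8 → best response Jump.
Bidder 2 against Jump: payoffs 4.6, 2.9, 2.6, 0 → best response Shade.
Mutual best responses: (Shade, Jump); (Jump, Shade).

The pure Nash equilibria are (Shade, Jump) and (Jump, Shade).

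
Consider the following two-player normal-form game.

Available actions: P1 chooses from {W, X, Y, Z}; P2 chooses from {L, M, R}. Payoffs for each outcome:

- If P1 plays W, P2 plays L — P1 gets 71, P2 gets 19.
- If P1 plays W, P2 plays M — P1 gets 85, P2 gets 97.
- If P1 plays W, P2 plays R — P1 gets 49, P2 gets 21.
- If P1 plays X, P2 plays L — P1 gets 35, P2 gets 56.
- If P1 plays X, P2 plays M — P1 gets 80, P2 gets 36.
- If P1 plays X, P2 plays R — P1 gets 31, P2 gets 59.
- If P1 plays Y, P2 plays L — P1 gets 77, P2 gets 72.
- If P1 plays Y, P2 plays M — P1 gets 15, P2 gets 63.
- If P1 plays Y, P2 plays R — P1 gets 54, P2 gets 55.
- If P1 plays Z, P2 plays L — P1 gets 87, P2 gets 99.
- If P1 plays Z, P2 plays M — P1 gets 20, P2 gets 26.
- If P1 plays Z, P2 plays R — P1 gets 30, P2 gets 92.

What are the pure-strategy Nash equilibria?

P1 against L: payoffs 71, 35, 77, 87 → best response Z.
P1 against M: payoffs 85, 80, 15, 20 → best response W.
P1 against R: payoffs 49, 31, 54, 30 → best response Y.
P2 against W: payoffs 19, 97, 21 → best response M.
P2 against X: payoffs 56, 36, 59 → best response R.
P2 against Y: payoffs 72, 63, 55 → best response L.
P2 against Z: payoffs 99, 26, 92 → best response L.
Mutual best responses: (W, M); (Z, L).

(W, M), (Z, L)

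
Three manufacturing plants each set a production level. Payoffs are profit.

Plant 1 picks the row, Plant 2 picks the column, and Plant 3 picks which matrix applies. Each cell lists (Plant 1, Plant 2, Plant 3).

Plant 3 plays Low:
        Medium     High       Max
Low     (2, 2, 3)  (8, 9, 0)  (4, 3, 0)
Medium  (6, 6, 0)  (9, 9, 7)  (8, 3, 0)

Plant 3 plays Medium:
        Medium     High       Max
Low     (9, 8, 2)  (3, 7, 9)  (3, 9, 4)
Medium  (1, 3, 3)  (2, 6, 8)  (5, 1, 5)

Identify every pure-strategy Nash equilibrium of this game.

For each player, find the best response to each opponent profile; mutual best responses are the pure NE.
Plant 1 against (Medium, Low): payoffs 2, 6 → best response Medium.
Plant 1 against (Medium, Medium): payoffs 9, 1 → best response Low.
Plant 1 against (High, Low): payoffs 8, 9 → best response Medium.
Plant 1 against (High, Medium): payoffs 3, 2 → best response Low.
Plant 1 against (Max, Low): payoffs 4, 8 → best response Medium.
Plant 1 against (Max, Medium): payoffs 3, 5 → best response Medium.
Plant 2 against (Low, Low): payoffs 2, 9, 3 → best response High.
Plant 2 against (Low, Medium): payoffs 8, 7, 9 → best response Max.
Plant 2 against (Medium, Low): payoffs 6, 9, 3 → best response High.
Plant 2 against (Medium, Medium): payoffs 3, 6, 1 → best response High.
Plant 3 against (Low, Medium): payoffs 3, 2 → best response Low.
Plant 3 against (Low, High): payoffs 0, 9 → best response Medium.
Plant 3 against (Low, Max): payoffs 0, 4 → best response Medium.
Plant 3 against (Medium, Medium): payoffs 0, 3 → best response Medium.
Plant 3 against (Medium, High): payoffs 7, 8 → best response Medium.
Plant 3 against (Medium, Max): payoffs 0, 5 → best response Medium.
No profile is a mutual best response for all players.

There is no pure-strategy Nash equilibrium.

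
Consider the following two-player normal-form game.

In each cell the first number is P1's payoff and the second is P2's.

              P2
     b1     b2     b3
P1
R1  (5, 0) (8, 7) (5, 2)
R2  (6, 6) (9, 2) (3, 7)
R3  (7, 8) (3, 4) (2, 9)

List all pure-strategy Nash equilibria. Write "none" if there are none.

This game has no pure Nash equilibrium.

P1 against b1: payoffs 5, 6, 7 → best response R3.
P1 against b2: payoffs 8, 9, 3 → best response R2.
P1 against b3: payoffs 5, 3, 2 → best response R1.
P2 against R1: payoffs 0, 7, 2 → best response b2.
P2 against R2: payoffs 6, 2, 7 → best response b3.
P2 against R3: payoffs 8, 4, 9 → best response b3.
No profile is a mutual best response for all players.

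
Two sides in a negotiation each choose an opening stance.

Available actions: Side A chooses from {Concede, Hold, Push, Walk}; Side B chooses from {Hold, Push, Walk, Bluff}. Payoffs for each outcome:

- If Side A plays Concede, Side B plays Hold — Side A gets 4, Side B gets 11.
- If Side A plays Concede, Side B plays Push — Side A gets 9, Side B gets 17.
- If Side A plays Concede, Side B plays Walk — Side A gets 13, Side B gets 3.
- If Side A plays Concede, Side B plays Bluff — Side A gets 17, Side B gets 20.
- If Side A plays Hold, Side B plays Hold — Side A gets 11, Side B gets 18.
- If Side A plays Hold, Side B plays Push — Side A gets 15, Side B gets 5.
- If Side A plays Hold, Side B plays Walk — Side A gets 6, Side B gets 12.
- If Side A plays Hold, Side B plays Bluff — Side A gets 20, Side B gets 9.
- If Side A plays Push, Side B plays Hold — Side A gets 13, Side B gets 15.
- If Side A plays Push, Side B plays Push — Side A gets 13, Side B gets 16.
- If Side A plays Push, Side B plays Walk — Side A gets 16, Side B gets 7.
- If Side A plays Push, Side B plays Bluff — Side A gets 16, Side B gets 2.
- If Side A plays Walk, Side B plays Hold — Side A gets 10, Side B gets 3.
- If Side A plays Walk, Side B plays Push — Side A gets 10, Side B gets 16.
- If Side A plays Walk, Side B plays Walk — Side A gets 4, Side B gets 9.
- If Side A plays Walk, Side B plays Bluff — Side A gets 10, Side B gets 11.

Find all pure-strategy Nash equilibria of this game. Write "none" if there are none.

This game has no pure Nash equilibrium.

(Concede, Hold): Side A can switch to Hold (4 → 11). Not NE.
(Concede, Push): Side A can switch to Hold (9 → 15). Not NE.
(Concede, Walk): Side A can switch to Push (13 → 16). Not NE.
(Concede, Bluff): Side A can switch to Hold (17 → 20). Not NE.
(Hold, Hold): Side A can switch to Push (11 → 13). Not NE.
(Hold, Push): Side B can switch to Hold (5 → 18). Not NE.
(The remaining 10 profiles each have a profitable deviation by the same check.)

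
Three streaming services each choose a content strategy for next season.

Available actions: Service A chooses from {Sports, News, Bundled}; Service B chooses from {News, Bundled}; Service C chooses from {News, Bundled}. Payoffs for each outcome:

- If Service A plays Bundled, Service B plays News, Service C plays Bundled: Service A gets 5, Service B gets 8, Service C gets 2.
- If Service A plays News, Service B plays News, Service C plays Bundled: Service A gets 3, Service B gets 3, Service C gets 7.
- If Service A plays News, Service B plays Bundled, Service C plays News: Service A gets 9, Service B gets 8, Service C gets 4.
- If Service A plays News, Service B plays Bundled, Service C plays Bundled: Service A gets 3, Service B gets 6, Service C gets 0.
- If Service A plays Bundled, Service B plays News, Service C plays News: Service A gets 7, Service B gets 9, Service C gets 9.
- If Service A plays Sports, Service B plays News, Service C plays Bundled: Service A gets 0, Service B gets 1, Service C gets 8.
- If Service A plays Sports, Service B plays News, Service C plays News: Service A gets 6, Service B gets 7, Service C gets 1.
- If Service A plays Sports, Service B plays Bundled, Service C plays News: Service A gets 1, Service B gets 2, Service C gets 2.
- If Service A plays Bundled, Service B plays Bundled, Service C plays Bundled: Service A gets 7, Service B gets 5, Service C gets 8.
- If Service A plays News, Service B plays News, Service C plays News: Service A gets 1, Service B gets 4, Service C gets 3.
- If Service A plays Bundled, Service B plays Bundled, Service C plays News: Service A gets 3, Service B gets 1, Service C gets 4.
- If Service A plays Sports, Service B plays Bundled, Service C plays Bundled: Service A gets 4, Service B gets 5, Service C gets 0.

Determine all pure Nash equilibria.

Service A against (News, News): payoffs 6, 1, 7 → best response Bundled.
Service A against (News, Bundled): payoffs 0, 3, 5 → best response Bundled.
Service A against (Bundled, News): payoffs 1, 9, 3 → best response News.
Service A against (Bundled, Bundled): payoffs 4, 3, 7 → best response Bundled.
Service B against (Sports, News): payoffs 7, 2 → best response News.
Service B against (Sports, Bundled): payoffs 1, 5 → best response Bundled.
Service B against (News, News): payoffs 4, 8 → best response Bundled.
Service B against (News, Bundled): payoffs 3, 6 → best response Bundled.
Service B against (Bundled, News): payoffs 9, 1 → best response News.
Service B against (Bundled, Bundled): payoffs 8, 5 → best response News.
Service C against (Sports, News): payoffs 1, 8 → best response Bundled.
Service C against (Sports, Bundled): payoffs 2, 0 → best response News.
Service C against (News, News): payoffs 3, 7 → best response Bundled.
Service C against (News, Bundled): payoffs 4, 0 → best response News.
Service C against (Bundled, News): payoffs 9, 2 → best response News.
Service C against (Bundled, Bundled): payoffs 4, 8 → best response Bundled.
Mutual best responses: (News, Bundled, News); (Bundled, News, News).

The pure Nash equilibria are (News, Bundled, News); (Bundled, News, News).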